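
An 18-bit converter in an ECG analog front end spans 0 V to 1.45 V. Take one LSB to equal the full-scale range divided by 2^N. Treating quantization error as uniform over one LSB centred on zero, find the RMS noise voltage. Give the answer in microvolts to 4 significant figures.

1.597 µV

Full-scale range = 1.45 V.
LSB = 1.45 V / 2^18 = 5.53131 µV.
For a uniform distribution on [−LSB/2, +LSB/2], V_rms = LSB/√12 = 5.53131 µV/3.4641 = 1.597 µV.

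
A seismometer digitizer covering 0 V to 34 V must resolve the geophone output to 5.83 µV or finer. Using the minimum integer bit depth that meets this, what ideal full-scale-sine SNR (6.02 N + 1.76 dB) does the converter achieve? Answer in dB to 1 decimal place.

140.2 dB

Full-scale range = 34 V.
Required number of levels: 34/5.83 µV = 5.8319e6; smallest N with 2^N ≥ that is 23.
SNR = 6.02 × 23 + 1.76 = 140.22 dB.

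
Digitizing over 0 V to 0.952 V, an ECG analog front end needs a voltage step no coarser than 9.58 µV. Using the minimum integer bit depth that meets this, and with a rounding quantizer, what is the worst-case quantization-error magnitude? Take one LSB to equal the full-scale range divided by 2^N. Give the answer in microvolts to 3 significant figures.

Full-scale range = 0.952 V.
Levels needed ≥ 0.952/9.58 µV = 99370. 2^17 = 131072 suffices, so N_min = 17.
LSB = 0.952 V ÷ 2^17 = 0.952/131072 V = 7.2632 µV.
Max error for round-to-nearest is LSB/2 = 3.63 µV.

3.63 µV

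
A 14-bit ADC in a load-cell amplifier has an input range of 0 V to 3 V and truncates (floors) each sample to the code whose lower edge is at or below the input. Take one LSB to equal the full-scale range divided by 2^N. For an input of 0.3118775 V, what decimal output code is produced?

1703

Range is 3 V. LSB = 3 V / 2^14 ≈ 183.1 µV.
(V_in − V_min) × 2^14/range = (0.3118775 − (0)) × 16384/3 = 1703.267.
Floor → code = 1703.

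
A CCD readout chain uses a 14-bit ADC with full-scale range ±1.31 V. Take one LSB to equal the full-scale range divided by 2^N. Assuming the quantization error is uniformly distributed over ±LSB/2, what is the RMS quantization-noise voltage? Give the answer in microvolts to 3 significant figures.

46.2 µV

Full-scale range = 1.31 V − (-1.31 V) = 2.62 V.
One LSB is 2.62 V / 16384 = 159.91 µV.
For a uniform distribution on [−LSB/2, +LSB/2], V_rms = LSB/√12 = 159.91 µV/3.4641 = 46.2 µV.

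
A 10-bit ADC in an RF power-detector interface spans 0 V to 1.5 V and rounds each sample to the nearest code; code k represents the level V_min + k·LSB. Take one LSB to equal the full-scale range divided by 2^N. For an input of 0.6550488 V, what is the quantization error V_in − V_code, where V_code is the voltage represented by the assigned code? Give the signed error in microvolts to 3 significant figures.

+264 µV

Full-scale range = 1.5 V. LSB = 1.5 V / 2^10 ≈ 1.465 mV.
Position in LSBs: (0.6550488 − (0)) × 1024/1.5 = 447.1800; rounding gives k = 447.
Reconstructed level: 0 + 447 × 1.5/1024 V = 0.6547851563 V.
e = 0.6550488 − (0.6547851563) = +264 µV.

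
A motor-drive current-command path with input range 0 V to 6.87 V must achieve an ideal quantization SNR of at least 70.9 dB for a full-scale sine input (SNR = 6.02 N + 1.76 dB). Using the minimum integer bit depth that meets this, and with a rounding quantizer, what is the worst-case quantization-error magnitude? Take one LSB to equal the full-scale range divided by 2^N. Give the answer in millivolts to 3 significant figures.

Full-scale range = 6.87 V.
6.02 N + 1.76 ≥ 70.9 gives N ≥ 11.485, so the minimum integer is 12.
LSB = 6.87 V / 2^12 = 1.6772 mV.
Max error for round-to-nearest is LSB/2 = 0.839 mV.

0.839 mV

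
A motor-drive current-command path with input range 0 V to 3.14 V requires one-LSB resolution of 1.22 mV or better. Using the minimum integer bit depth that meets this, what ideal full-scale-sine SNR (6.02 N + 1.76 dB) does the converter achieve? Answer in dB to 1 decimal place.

74.0 dB

Span = 3.14 V.
Required number of levels: 3.14/1.22 mV = 2573.8; smallest N with 2^N ≥ that is 12.
Ideal SNR at N = 12: 6.02·12 + 1.76 = 74.0 dB.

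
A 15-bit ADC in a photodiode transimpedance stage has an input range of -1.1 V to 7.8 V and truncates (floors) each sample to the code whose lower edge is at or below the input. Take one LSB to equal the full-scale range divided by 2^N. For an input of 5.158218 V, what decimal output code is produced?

23041

The full-scale span is 7.8 − (-1.1) = 8.9 V. LSB = 8.9 V / 2^15 ≈ 271.6 µV.
(V_in − V_min) × 2^15/range = (5.158218 − (-1.1)) × 32768/8.9 = 23041.493.
Floor → code = 23041.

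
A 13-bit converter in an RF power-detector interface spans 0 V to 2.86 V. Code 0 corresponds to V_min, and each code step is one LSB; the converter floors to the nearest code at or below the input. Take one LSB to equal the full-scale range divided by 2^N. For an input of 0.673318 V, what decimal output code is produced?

1928

Range is 2.86 V. LSB = 2.86 V / 2^13 ≈ 349.1 µV.
V_in − V_min = 0.673318 − (0) = 0.673318 V.
Divide by LSB: 0.673318 × 8192/2.86 = 1928.6088.
Truncating gives code 1928.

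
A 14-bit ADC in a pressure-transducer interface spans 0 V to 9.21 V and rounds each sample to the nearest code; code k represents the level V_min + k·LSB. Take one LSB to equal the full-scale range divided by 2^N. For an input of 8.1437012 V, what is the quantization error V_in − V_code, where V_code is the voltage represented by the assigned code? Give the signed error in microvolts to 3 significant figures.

+69.0 µV

Full-scale range = 9.21 V. LSB = 9.21 V / 2^14 ≈ 0.5621 mV.
(8.1437012 − (0)) / LSB = 8.1437012 × 16384/9.21 = 14487.1227. Nearest integer: k = 14487.
Reconstructed level: 0 + 14487 × 9.21/16384 V = 8.1436322021 V.
e = 8.1437012 − (8.1436322021) = +69.0 µV.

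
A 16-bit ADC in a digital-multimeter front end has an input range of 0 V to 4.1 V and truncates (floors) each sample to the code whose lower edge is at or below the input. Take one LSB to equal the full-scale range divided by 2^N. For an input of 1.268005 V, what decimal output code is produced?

Full-scale range = 4.1 V. LSB = 4.1 V / 2^16 ≈ 62.56 µV.
V_in − V_min = 1.268005 − (0) = 1.268005 V.
Divide by LSB: 1.268005 × 65536/4.1 = 20268.2868.
Truncating gives code 20268.

20268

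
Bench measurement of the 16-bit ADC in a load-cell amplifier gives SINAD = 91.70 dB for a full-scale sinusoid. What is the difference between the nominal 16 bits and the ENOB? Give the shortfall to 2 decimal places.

1.06 bits

Effective bits = (91.70 − 1.76)/6.02 = 14.9402.
Lost resolution: 16 − 14.9402 = 1.0598 bits.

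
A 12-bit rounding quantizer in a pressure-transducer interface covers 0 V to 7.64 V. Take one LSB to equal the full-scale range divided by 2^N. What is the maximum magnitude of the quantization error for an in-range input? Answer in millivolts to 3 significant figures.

0.933 mV

Full-scale range = 7.64 V.
LSB = 7.64 V ÷ 2^12 = 7.64/4096 V = 1.8652 mV.
Worst-case error for round-to-nearest is half an LSB: 0.933 mV.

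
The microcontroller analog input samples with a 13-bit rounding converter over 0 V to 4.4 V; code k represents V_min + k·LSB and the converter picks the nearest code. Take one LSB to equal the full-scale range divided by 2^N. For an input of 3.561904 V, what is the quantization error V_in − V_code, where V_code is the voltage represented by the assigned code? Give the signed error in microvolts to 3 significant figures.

−205 µV

Span = 4.4 V. LSB = 4.4 V / 2^13 ≈ 0.5371 mV.
(3.561904 − (0)) / LSB = 3.561904 × 8192/4.4 = 6631.6176. Nearest integer: k = 6632.
V_code = 0 + (6632/8192) × 4.4 = 3.562109375 V.
V_in − V_code = 3.561904 − (3.562109375) = −205 µV.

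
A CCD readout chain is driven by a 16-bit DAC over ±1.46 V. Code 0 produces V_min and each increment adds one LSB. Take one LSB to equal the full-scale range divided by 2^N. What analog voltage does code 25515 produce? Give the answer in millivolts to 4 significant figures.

-323.2 mV

Span: 1.46 V − (-1.46 V) = 2.92 V. LSB = 2.92 V / 2^16.
Output = V_min + (25515/65536) × range = -1.46 + 0.389328 × 2.92 V
      = -1.46 V + 1.13684 V = -0.323162 V.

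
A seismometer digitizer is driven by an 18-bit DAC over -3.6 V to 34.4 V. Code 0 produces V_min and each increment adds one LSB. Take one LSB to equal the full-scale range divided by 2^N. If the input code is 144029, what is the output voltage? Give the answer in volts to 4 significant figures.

Full-scale range = 34.4 V − (-3.6 V) = 38 V. LSB = 38 V / 2^18.
Output = V_min + (144029/262144) × range = -3.6 + 0.549427 × 38 V
      = -3.6 + 20.8782 = 17.2782 V.

17.28 V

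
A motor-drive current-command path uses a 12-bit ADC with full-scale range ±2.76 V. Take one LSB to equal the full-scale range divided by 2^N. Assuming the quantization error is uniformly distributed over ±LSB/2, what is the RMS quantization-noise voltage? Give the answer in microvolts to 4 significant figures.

The full-scale span is 2.76 − (-2.76) = 5.52 V.
One LSB is 5.52 V / 4096 = 1.34766 mV.
V_rms = LSB/√12 = 1.34766 mV / √12 = 389.0 µV.

389.0 µV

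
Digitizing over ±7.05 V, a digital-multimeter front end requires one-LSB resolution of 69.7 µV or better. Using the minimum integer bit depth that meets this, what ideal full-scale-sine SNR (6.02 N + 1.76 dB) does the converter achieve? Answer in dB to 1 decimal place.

The full-scale span is 7.05 − (-7.05) = 14.1 V.
Levels needed ≥ 14.1/69.7 µV = 202300. 2^18 = 262144 suffices, so N_min = 18.
SNR = 6.02 × 18 + 1.76 = 110.12 dB.

110.1 dB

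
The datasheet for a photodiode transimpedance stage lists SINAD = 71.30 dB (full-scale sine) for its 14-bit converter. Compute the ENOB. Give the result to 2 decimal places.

ENOB = (SINAD − 1.76) / 6.02 = (71.30 − 1.76) / 6.02 = 69.54 / 6.02 = 11.5515.

11.55 bits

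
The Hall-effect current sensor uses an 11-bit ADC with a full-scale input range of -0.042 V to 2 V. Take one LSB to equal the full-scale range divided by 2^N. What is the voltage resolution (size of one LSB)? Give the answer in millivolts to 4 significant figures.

Full-scale range = 2 V − (-0.042 V) = 2.042 V.
2^11 = 2048 levels.
LSB = 2.042 V ÷ 2^11 = 2.042/2048 V = 0.9971 mV.

0.9971 mV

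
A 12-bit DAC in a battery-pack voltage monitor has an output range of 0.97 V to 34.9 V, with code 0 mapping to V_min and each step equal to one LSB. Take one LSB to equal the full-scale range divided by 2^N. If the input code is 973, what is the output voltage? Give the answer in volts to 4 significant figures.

Range = 34.9 − (0.97) = 33.93 V. LSB = 33.93 V / 2^12.
V_out = 0.97 + 973 × (33.93/4096) V
      = 0.97 + 8.06003 = 9.03003 V.

9.030 V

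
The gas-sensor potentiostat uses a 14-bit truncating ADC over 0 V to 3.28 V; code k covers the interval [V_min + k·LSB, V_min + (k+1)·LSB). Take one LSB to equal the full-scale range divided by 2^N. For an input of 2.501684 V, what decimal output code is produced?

12496

Full-scale range = 3.28 V. LSB = 3.28 V / 2^14 ≈ 200.2 µV.
V_in − V_min = 2.501684 − (0) = 2.501684 V.
Divide by LSB: 2.501684 × 16384/3.28 = 12496.2167.
Truncating gives code 12496.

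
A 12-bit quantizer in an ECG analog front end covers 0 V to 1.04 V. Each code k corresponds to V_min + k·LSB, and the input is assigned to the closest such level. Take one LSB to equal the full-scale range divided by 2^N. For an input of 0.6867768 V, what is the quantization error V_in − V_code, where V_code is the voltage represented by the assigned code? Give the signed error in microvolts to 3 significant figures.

Full-scale range = 1.04 V. LSB = 1.04 V / 2^12 ≈ 253.9 µV.
(0.6867768 − (0)) / LSB = 0.6867768 × 4096/1.04 = 2704.8440. Nearest integer: k = 2705.
Reconstructed level: 0 + 2705 × 1.04/4096 V = 0.6868164063 V.
Error = V_in − V_code = 0.6867768 − (0.6868164063) = −39.6 µV.

−39.6 µV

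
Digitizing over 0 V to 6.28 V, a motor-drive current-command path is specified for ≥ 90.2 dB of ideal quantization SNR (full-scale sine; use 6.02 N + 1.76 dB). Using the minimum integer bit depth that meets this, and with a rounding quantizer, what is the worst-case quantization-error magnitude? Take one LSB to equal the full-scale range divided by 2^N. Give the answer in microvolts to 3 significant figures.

Span = 6.28 V.
6.02 N + 1.76 ≥ 90.2 gives N ≥ 14.691, so the minimum integer is 15.
LSB = 6.28 V ÷ 2^15 = 6.28/32768 V = 191.65 µV.
Max error for round-to-nearest is LSB/2 = 95.8 µV.

95.8 µV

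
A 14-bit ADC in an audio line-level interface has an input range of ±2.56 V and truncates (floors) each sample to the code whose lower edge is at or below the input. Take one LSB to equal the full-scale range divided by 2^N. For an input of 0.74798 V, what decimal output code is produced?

Range = 2.56 − (-2.56) = 5.12 V. LSB = 5.12 V / 2^14 ≈ 312.5 µV.
V_in − V_min = 0.74798 − (-2.56) = 3.30798 V.
Divide by LSB: 3.30798 × 16384/5.12 = 10585.5360.
Truncating gives code 10585.

10585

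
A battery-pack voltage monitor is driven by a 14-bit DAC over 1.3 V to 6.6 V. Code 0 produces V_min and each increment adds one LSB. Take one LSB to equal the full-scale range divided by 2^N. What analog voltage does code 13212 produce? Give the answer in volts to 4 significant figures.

5.574 V

Full-scale range = 6.6 V − (1.3 V) = 5.3 V. LSB = 5.3 V / 2^14.
V_out = 1.3 + 13212 × (5.3/16384) V
      = 1.3 V + 4.27390 V = 5.57390 V.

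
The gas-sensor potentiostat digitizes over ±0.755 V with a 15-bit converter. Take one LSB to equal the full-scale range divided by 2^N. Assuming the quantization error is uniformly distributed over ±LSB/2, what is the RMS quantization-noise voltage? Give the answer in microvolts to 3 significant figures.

Full-scale range = 0.755 V − (-0.755 V) = 1.51 V.
One LSB is 1.51 V / 32768 = 46.082 µV.
For a uniform distribution on [−LSB/2, +LSB/2], V_rms = LSB/√12 = 46.082 µV/3.4641 = 13.3 µV.

13.3 µV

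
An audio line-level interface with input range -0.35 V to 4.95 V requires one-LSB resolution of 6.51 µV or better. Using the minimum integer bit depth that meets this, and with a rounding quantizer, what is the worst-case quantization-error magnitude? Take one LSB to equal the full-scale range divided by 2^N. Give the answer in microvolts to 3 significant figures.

Full-scale range = 4.95 V − (-0.35 V) = 5.3 V.
5.3 V / 6.51 µV = 814100. Since 2^19 = 524288 and 2^20 = 1048576, N = 20.
LSB = 5.3 V ÷ 2^20 = 5.3/1048576 V = 5.0545 µV.
|e|_max = LSB/2 = 2.53 µV.

2.53 µV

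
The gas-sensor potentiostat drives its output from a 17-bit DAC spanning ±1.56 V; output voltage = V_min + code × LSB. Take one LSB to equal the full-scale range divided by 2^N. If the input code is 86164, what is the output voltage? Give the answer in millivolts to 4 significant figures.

491.0 mV

Full-scale range = 1.56 V − (-1.56 V) = 3.12 V. LSB = 3.12 V / 2^17.
Output = V_min + (86164/131072) × range = -1.56 + 0.657379 × 3.12 V
      = -1.56 + 2.05102 = 0.491023 V.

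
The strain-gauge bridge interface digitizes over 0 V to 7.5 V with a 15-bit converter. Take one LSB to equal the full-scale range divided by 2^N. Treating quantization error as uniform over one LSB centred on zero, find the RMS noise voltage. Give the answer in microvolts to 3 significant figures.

66.1 µV

Span = 7.5 V.
LSB = 7.5 V ÷ 2^15 = 7.5/32768 V = 228.88 µV.
RMS of a uniform error over width LSB is LSB/√12 = 66.1 µV.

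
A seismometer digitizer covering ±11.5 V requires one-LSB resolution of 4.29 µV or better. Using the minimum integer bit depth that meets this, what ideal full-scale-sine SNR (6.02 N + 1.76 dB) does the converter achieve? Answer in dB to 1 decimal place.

140.2 dB

The full-scale span is 11.5 − (-11.5) = 23 V.
23 V / 4.29 µV = 5.361e6. Since 2^22 = 4194304 and 2^23 = 8388608, N = 23.
6.02(23) + 1.76 = 140.22 dB.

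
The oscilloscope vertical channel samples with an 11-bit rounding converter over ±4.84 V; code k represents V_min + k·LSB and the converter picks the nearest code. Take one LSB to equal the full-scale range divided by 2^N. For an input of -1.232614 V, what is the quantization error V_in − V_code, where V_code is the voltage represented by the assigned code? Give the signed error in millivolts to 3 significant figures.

+1.02 mV

Full-scale range = 4.84 V − (-4.84 V) = 9.68 V. LSB = 9.68 V / 2^11 ≈ 4.727 mV.
(-1.232614 − (-4.84)) / LSB = 3.607386 × 2048/9.68 = 763.2156. Nearest integer: k = 763.
V_code = -4.84 + (763/2048) × 9.68 = -1.233632813 V.
e = -1.232614 − (-1.233632813) = +1.02 mV.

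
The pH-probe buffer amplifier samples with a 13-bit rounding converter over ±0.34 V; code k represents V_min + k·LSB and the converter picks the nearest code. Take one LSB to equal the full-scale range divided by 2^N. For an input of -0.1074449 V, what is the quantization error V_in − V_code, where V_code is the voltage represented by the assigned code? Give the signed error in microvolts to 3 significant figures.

Span: 0.34 V − (-0.34 V) = 0.68 V. LSB = 0.68 V / 2^13 ≈ 83.01 µV.
Position in LSBs: (-0.1074449 − (-0.34)) × 8192/0.68 = 2801.6050; rounding gives k = 2802.
V_code = V_min + k × range/2^13 = -0.34 + 2802 × 0.68/8192 = -0.1074121094 V.
V_in − V_code = -0.1074449 − (-0.1074121094) = −32.8 µV.

−32.8 µV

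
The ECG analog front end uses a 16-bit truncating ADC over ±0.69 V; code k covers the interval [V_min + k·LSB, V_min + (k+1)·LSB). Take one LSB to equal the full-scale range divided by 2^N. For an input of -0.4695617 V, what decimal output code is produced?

10468

The full-scale span is 0.69 − (-0.69) = 1.38 V. LSB = 1.38 V / 2^16 ≈ 21.06 µV.
V_in − V_min = -0.4695617 − (-0.69) = 0.2204383 V.
Divide by LSB: 0.2204383 × 65536/1.38 = 10468.5829.
Truncating gives code 10468.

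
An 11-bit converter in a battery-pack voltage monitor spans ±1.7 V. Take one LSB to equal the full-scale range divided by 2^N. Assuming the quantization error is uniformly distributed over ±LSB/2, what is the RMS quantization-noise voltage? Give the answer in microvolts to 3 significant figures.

Span: 1.7 V − (-1.7 V) = 3.4 V.
One LSB is 3.4 V / 2048 = 1.6602 mV.
For a uniform distribution on [−LSB/2, +LSB/2], V_rms = LSB/√12 = 1.6602 mV/3.4641 = 479 µV.

479 µV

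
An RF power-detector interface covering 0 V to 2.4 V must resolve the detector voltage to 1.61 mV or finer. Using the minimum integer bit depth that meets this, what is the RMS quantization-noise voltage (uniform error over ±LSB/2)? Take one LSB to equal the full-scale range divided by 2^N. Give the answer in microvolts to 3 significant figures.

V_FS = 2.4 V.
Required number of levels: 2.4/1.61 mV = 1490.7; smallest N with 2^N ≥ that is 11.
One LSB is 2.4 V / 2048 = 1.1719 mV.
σ_q = LSB/√12 = 1.1719 mV/3.4641 = 338 µV.

338 µV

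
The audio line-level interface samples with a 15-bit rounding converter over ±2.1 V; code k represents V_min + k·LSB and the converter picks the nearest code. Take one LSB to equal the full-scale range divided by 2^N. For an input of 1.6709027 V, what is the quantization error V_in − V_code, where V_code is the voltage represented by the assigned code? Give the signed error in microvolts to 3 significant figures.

Range = 2.1 − (-2.1) = 4.2 V. LSB = 4.2 V / 2^15 ≈ 128.2 µV.
Position in LSBs: (1.6709027 − (-2.1)) × 32768/4.2 = 29420.2237; rounding gives k = 29420.
Reconstructed level: -2.1 + 29420 × 4.2/32768 V = 1.6708740234 V.
V_in − V_code = 1.6709027 − (1.6708740234) = +28.7 µV.

+28.7 µV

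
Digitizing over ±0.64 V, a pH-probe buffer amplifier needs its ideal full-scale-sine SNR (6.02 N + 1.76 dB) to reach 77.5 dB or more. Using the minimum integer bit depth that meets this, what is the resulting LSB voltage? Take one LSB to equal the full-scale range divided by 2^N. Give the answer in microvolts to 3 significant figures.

Range = 0.64 − (-0.64) = 1.28 V.
N ≥ (77.5 − 1.76)/6.02 = 12.581 → N_min = 13.
Step size = 1.28/8192 V = 156 µV.

156 µV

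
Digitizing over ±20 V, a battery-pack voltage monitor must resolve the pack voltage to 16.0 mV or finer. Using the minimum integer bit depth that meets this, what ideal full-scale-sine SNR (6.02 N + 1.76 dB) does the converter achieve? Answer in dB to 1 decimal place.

74.0 dB

Range = 20 − (-20) = 40 V.
Levels needed ≥ 40/16.0 mV = 2500. 2^12 = 4096 suffices, so N_min = 12.
Ideal SNR at N = 12: 6.02·12 + 1.76 = 74.0 dB.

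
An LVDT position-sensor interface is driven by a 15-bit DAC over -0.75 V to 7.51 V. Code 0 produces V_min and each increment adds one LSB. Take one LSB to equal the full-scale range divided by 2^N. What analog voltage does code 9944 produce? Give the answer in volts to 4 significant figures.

1.757 V

The full-scale span is 7.51 − (-0.75) = 8.26 V. LSB = 8.26 V / 2^15.
V_out = -0.75 + 9944 × (8.26/32768) V
      = -0.75 + 2.50664 = 1.75664 V.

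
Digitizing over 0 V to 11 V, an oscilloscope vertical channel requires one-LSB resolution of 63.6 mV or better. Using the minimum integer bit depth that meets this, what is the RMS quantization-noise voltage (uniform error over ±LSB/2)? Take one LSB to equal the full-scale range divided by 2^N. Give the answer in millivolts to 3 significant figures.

12.4 mV

Range is 11 V.
Need 2^N ≥ 11 V / 63.6 mV = 173.0 → N_min = 8.
One LSB is 11 V / 256 = 42.969 mV.
RMS noise = LSB/√12 = 12.4 mV.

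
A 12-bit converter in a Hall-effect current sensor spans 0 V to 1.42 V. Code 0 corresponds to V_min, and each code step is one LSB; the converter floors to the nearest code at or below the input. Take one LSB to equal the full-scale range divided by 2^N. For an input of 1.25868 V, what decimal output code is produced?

3630

Full-scale range = 1.42 V. LSB = 1.42 V / 2^12 ≈ 346.7 µV.
(V_in − V_min) × 2^12/range = (1.25868 − (0)) × 4096/1.42 = 3630.671.
Floor → code = 3630.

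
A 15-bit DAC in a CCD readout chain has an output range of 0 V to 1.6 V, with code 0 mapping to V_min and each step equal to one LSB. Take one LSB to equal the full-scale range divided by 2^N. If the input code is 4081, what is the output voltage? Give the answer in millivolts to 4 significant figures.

199.3 mV

Full-scale range = 1.6 V. LSB = 1.6 V / 2^15.
V_out = 0 + 4081 × (1.6/32768) V
      = 0 V + 0.199268 V = 0.199268 V.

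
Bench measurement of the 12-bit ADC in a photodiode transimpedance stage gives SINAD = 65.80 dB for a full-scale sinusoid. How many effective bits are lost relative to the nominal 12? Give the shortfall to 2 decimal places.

N_eff = (65.80 − 1.76)/6.02 = 10.6379 bits.
Lost resolution: 12 − 10.6379 = 1.3621 bits.

1.36 bits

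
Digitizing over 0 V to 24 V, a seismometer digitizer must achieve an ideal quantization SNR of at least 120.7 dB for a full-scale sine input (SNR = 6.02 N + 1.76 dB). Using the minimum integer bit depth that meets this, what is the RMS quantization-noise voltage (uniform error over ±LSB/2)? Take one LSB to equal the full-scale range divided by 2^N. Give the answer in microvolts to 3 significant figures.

6.61 µV

Span = 24 V.
N ≥ (120.7 − 1.76)/6.02 = 19.757 → N_min = 20.
LSB = 24 V ÷ 2^20 = 24/1048576 V = 22.888 µV.
V_rms = LSB/√12 = 6.61 µV.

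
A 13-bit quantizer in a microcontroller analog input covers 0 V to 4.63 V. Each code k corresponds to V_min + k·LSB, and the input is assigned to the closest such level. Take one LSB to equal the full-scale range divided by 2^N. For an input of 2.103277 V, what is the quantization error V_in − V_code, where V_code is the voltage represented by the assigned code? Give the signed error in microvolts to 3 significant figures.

V_FS = 4.63 V. LSB = 4.63 V / 2^13 ≈ 0.5652 mV.
(V_in − V_min)/LSB = (2.103277 − (0)) × 8192/4.63 = 3721.3920 → nearest code k = 3721.
V_code = 0 + (3721/8192) × 4.63 = 2.103055420 V.
Error = V_in − V_code = 2.103277 − (2.103055420) = +222 µV.

+222 µV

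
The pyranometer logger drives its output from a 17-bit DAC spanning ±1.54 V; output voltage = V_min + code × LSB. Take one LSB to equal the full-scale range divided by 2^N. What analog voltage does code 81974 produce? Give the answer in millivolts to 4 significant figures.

386.3 mV

Range = 1.54 − (-1.54) = 3.08 V. LSB = 3.08 V / 2^17.
V_out = V_min + code × LSB = -1.54 V + 81974 × 3.08 V / 131072
      = -1.54 V + 1.92627 V = 0.386269 V.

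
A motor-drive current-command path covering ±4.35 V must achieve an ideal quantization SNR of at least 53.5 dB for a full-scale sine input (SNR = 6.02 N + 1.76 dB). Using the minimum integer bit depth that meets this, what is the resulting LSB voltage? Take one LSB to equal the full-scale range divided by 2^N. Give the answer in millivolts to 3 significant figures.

17.0 mV

The full-scale span is 4.35 − (-4.35) = 8.7 V.
N ≥ (53.5 − 1.76)/6.02 = 8.595 → N_min = 9.
LSB = 8.7 V ÷ 2^9 = 8.7/512 V = 17.0 mV.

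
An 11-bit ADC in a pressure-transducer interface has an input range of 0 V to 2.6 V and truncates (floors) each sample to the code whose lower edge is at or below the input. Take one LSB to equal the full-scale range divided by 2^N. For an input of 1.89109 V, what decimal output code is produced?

Span = 2.6 V. LSB = 2.6 V / 2^11 ≈ 1.270 mV.
code = ⌊(V_in − V_min)/LSB⌋ = ⌊(V_in − V_min) × 2^11 / range⌋
     = ⌊(1.89109 − (0)) × 2048 / 2.6⌋ = ⌊1.89109 × 2048/2.6⌋
     = ⌊1489.597⌋ = 1489.

1489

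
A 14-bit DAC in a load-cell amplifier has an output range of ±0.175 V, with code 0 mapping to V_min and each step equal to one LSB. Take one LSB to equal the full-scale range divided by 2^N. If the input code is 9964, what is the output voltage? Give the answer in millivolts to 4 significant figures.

Span: 0.175 V − (-0.175 V) = 0.35 V. LSB = 0.35 V / 2^14.
V_out = -0.175 + 9964 × (0.35/16384) V
      = -0.175 + 0.212854 = 0.0378540 V.

37.85 mV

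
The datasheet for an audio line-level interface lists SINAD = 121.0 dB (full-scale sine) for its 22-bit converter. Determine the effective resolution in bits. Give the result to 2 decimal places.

ENOB = (SINAD − 1.76) / 6.02 = (121.0 − 1.76) / 6.02 = 119.24 / 6.02 = 19.8073.

19.81 bits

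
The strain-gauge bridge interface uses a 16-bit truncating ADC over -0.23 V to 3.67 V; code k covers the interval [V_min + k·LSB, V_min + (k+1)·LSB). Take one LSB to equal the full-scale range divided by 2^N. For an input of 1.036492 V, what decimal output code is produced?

21282

The full-scale span is 3.67 − (-0.23) = 3.9 V. LSB = 3.9 V / 2^16 ≈ 59.51 µV.
(V_in − V_min) × 2^16/range = (1.036492 − (-0.23)) × 65536/3.9 = 21282.261.
Floor → code = 21282.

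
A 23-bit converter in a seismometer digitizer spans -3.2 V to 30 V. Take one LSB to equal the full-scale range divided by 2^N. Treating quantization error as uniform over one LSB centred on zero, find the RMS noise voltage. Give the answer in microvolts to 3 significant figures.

Full-scale range = 30 V − (-3.2 V) = 33.2 V.
LSB = 33.2 V / 2^23 = 3.9577 µV.
RMS of a uniform error over width LSB is LSB/√12 = 1.14 µV.

1.14 µV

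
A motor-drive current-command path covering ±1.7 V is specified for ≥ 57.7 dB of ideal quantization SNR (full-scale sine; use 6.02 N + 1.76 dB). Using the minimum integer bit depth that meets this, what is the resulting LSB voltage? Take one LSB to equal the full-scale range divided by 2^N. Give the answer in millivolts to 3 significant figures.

Span: 1.7 V − (-1.7 V) = 3.4 V.
6.02 N + 1.76 ≥ 57.7 gives N ≥ 9.292, so the minimum integer is 10.
LSB = 3.4 V / 2^10 = 3.32 mV.

3.32 mV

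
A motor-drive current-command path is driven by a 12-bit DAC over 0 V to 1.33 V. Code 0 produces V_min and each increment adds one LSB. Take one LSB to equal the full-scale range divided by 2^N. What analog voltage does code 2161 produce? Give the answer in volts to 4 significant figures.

0.7017 V

V_FS = 1.33 V. LSB = 1.33 V / 2^12.
V_out = V_min + code × LSB = 0 V + 2161 × 1.33 V / 4096
      = 0 V + 0.701692 V = 0.701692 V.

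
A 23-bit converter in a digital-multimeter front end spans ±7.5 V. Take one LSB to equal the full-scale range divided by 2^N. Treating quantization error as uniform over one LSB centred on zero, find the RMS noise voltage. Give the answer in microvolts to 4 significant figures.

0.5162 µV

Span: 7.5 V − (-7.5 V) = 15 V.
LSB = 15 V / 2^23 = 1.78814 µV.
RMS of a uniform error over width LSB is LSB/√12 = 0.5162 µV.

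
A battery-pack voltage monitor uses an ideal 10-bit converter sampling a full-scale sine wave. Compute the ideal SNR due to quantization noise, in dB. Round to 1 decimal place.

62.0 dB

For an ideal N-bit converter with full-scale sine input, SNR = 6.02 N + 1.76 dB. SNR = 6.02 × 10 + 1.76 = 60.20 + 1.76 = 61.96 dB.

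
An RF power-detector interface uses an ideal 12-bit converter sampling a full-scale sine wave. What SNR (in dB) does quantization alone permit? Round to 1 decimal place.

Ideal quantization SNR: 6.02 × 12 + 1.76 dB = 74.0 dB.

74.0 dB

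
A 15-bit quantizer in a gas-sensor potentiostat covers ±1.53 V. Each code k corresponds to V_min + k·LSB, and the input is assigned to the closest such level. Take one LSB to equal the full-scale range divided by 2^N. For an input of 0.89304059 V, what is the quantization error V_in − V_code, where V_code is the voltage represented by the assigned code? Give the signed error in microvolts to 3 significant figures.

Full-scale range = 1.53 V − (-1.53 V) = 3.06 V. LSB = 3.06 V / 2^15 ≈ 93.38 µV.
(0.89304059 − (-1.53)) / LSB = 2.42304059 × 32768/3.06 = 25947.1222. Nearest integer: k = 25947.
Reconstructed level: -1.53 + 25947 × 3.06/32768 V = 0.89302917480 V.
e = 0.89304059 − (0.89302917480) = +11.4 µV.

+11.4 µV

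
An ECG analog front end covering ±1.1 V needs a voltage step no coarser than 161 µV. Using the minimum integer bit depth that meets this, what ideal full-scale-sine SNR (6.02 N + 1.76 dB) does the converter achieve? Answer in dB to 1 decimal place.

Span: 1.1 V − (-1.1 V) = 2.2 V.
Need 2^N ≥ 2.2 V / 161 µV = 13660 → N_min = 14.
6.02(14) + 1.76 = 86.04 dB.

86.0 dB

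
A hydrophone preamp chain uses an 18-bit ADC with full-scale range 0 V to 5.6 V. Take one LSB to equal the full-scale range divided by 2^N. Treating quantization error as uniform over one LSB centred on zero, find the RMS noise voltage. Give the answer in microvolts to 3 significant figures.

6.17 µV

Span = 5.6 V.
LSB = 5.6 V ÷ 2^18 = 5.6/262144 V = 21.362 µV.
RMS of a uniform error over width LSB is LSB/√12 = 6.17 µV.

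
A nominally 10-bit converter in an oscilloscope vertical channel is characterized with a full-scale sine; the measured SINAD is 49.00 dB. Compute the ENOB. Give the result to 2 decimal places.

(49.00 − 1.76) / 6.02 = 47.24/6.02 = 7.8472 effective bits.

7.85 bits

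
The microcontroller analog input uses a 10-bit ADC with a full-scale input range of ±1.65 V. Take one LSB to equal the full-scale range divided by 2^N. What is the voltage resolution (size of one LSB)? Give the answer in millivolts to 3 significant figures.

3.22 mV

The full-scale span is 1.65 − (-1.65) = 3.3 V.
There are 2^10 = 1024 steps.
LSB = 3.3 V / 2^10 = 3.22 mV.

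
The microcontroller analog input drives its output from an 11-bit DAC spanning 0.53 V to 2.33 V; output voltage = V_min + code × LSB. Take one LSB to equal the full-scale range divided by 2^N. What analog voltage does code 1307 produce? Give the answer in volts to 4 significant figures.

1.679 V

Full-scale range = 2.33 V − (0.53 V) = 1.8 V. LSB = 1.8 V / 2^11.
V_out = 0.53 + 1307 × (1.8/2048) V
      = 0.53 + 1.14873 = 1.67873 V.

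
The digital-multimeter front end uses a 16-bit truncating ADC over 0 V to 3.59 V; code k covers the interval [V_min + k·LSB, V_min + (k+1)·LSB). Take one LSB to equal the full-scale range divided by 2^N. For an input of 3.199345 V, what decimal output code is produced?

Range is 3.59 V. LSB = 3.59 V / 2^16 ≈ 54.78 µV.
V_in − V_min = 3.199345 − (0) = 3.199345 V.
Divide by LSB: 3.199345 × 65536/3.59 = 58404.5331.
Truncating gives code 58404.

58404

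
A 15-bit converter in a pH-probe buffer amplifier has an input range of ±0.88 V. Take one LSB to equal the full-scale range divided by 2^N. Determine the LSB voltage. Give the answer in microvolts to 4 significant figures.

Full-scale range = 0.88 V − (-0.88 V) = 1.76 V.
There are 2^15 = 32768 steps.
One LSB is 1.76 V / 32768 = 53.71 µV.

53.71 µV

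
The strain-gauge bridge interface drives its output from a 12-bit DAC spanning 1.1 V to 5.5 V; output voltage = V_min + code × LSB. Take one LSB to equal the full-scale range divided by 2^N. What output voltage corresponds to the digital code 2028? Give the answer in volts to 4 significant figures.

Full-scale range = 5.5 V − (1.1 V) = 4.4 V. LSB = 4.4 V / 2^12.
V_out = V_min + code × LSB = 1.1 V + 2028 × 4.4 V / 4096
      = 1.1 V + 2.17852 V = 3.27852 V.

3.279 V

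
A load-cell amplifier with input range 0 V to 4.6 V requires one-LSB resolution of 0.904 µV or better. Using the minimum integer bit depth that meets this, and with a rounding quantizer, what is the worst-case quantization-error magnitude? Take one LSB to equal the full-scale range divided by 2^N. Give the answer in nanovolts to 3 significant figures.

274 nV

Range is 4.6 V.
4.6 V / 0.904 µV = 5.088e6. Since 2^22 = 4194304 and 2^23 = 8388608, N = 23.
LSB = 4.6 V ÷ 2^23 = 4.6/8388608 V = 0.54836 µV.
Max error for round-to-nearest is LSB/2 = 274 nV.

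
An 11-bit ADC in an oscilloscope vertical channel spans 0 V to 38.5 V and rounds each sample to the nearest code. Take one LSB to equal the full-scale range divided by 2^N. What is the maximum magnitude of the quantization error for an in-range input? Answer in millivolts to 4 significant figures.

9.399 mV

Range is 38.5 V.
One LSB is 38.5 V / 2048 = 18.7988 mV.
Worst-case error for round-to-nearest is half an LSB: 9.399 mV.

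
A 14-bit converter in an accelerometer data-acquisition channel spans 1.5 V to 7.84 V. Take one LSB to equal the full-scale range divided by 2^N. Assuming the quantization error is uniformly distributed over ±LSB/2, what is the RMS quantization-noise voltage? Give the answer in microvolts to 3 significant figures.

112 µV

Full-scale range = 7.84 V − (1.5 V) = 6.34 V.
One LSB is 6.34 V / 16384 = 386.96 µV.
RMS of a uniform error over width LSB is LSB/√12 = 112 µV.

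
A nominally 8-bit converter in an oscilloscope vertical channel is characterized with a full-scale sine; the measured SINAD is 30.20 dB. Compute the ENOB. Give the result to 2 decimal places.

4.72 bits

Inverting SNR = 6.02 N + 1.76: N_eff = (30.20 − 1.76)/6.02 = 4.7243.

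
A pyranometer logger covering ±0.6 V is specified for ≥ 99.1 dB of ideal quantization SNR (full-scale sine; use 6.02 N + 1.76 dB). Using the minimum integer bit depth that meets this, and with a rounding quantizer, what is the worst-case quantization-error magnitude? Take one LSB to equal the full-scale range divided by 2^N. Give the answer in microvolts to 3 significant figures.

4.58 µV

Span: 0.6 V − (-0.6 V) = 1.2 V.
Solving 6.02 N ≥ 99.1 − 1.76: N ≥ 16.169. Round up → N = 17.
LSB = 1.2 V ÷ 2^17 = 1.2/131072 V = 9.1553 µV.
Max error for round-to-nearest is LSB/2 = 4.58 µV.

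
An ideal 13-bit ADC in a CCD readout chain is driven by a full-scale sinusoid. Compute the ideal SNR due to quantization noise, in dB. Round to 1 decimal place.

For an ideal N-bit converter with full-scale sine input, SNR = 6.02 N + 1.76 dB. SNR = 6.02 × 13 + 1.76 = 78.26 + 1.76 = 80.02 dB.

80.0 dB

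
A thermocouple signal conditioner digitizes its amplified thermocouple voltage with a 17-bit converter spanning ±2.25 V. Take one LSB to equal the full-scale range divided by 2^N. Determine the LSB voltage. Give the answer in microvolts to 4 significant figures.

34.33 µV

Full-scale range = 2.25 V − (-2.25 V) = 4.5 V.
2^17 = 131072 levels.
LSB = 4.5 V ÷ 2^17 = 4.5/131072 V = 34.33 µV.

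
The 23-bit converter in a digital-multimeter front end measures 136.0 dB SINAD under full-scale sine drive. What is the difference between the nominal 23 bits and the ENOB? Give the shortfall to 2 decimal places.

Effective bits = (136.0 − 1.76)/6.02 = 22.2990.
23 − 22.2990 = 0.70 bits below nominal.

0.70 bits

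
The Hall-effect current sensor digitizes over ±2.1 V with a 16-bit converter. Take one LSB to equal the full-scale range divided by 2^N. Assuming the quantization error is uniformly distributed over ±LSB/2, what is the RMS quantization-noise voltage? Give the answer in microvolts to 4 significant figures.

18.50 µV

Full-scale range = 2.1 V − (-2.1 V) = 4.2 V.
LSB = 4.2 V / 2^16 = 64.0869 µV.
V_rms = LSB/√12 = 64.0869 µV / √12 = 18.50 µV.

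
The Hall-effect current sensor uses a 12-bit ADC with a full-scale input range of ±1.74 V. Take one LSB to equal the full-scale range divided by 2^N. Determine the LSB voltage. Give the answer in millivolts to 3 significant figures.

The full-scale span is 1.74 − (-1.74) = 3.48 V.
There are 2^12 = 4096 steps.
LSB = 3.48 V / 2^12 = 0.850 mV.

0.850 mV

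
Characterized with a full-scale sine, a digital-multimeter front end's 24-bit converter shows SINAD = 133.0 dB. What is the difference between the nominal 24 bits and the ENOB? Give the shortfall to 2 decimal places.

Effective bits = (133.0 − 1.76)/6.02 = 21.8007.
Shortfall = 24 − 21.8007 = 2.1993 bits.

2.20 bits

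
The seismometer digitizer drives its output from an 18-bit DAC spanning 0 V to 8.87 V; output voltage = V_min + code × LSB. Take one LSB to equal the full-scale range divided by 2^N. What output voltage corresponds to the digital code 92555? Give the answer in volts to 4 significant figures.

Range is 8.87 V. LSB = 8.87 V / 2^18.
V_out = V_min + code × LSB = 0 V + 92555 × 8.87 V / 262144
      = 0 + 3.13172 = 3.13172 V.

3.132 V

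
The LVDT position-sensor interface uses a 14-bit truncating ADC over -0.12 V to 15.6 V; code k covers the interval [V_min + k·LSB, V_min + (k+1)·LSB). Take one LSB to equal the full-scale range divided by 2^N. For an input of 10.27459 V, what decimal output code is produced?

10833

Full-scale range = 15.6 V − (-0.12 V) = 15.72 V. LSB = 15.72 V / 2^14 ≈ 0.9595 mV.
(V_in − V_min) × 2^14/range = (10.27459 − (-0.12)) × 16384/15.72 = 10833.649.
Floor → code = 10833.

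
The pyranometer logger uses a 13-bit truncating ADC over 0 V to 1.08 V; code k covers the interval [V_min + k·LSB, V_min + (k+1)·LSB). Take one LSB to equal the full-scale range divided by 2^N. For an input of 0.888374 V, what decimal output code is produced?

Span = 1.08 V. LSB = 1.08 V / 2^13 ≈ 131.8 µV.
V_in − V_min = 0.888374 − (0) = 0.888374 V.
Divide by LSB: 0.888374 × 8192/1.08 = 6738.4813.
Truncating gives code 6738.

6738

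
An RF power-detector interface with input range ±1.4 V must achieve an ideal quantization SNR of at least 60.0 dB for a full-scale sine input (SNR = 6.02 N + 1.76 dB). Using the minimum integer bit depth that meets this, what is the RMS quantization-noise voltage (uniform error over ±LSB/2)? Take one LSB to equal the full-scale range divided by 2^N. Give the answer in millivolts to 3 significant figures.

Range = 1.4 − (-1.4) = 2.8 V.
6.02 N + 1.76 ≥ 60.0 gives N ≥ 9.674, so the minimum integer is 10.
LSB = 2.8 V ÷ 2^10 = 2.8/1024 V = 2.7344 mV.
V_rms = LSB/√12 = 0.789 mV.

0.789 mV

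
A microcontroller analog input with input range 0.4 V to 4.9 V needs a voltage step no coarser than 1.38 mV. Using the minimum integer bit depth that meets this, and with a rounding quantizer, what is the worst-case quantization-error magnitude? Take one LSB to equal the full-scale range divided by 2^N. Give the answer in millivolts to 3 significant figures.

The full-scale span is 4.9 − (0.4) = 4.5 V.
Levels needed ≥ 4.5/1.38 mV = 3261. 2^12 = 4096 suffices, so N_min = 12.
LSB = 4.5 V / 2^12 = 1.0986 mV.
Half an LSB is 0.549 mV.

0.549 mV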